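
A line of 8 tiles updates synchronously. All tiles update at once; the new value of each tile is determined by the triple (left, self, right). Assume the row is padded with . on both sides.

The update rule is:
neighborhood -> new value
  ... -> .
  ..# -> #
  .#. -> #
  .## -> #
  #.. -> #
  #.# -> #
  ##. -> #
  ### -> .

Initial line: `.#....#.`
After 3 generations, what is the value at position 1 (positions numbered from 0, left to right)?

#

generation 1: ###..###
generation 2: #.####.#
generation 3: ###..###
position 1 holds #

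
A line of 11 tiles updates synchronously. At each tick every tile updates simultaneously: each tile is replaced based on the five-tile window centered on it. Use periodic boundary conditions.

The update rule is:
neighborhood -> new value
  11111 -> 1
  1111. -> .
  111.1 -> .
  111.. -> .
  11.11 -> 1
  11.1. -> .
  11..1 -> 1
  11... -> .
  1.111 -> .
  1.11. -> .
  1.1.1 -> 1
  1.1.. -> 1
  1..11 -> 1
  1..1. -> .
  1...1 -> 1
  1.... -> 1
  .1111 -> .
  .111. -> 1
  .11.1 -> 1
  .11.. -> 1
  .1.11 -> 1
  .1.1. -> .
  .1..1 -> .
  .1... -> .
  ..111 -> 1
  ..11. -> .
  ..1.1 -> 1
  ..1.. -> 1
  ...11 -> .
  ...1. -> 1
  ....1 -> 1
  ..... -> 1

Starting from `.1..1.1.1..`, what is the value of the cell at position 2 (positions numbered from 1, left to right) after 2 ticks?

11..1.1.1.1
1.1.1.1.11.
position 2 holds .

.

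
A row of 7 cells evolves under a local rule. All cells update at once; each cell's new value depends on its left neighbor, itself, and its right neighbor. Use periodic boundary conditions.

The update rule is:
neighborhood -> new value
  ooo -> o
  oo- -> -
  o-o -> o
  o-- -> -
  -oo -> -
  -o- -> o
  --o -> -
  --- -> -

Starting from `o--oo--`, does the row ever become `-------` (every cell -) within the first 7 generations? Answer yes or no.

generation 1: o------
generation 2: o------  (fixed point — unchanged through generation 7)
generation 7 is o------, still not uniform -

no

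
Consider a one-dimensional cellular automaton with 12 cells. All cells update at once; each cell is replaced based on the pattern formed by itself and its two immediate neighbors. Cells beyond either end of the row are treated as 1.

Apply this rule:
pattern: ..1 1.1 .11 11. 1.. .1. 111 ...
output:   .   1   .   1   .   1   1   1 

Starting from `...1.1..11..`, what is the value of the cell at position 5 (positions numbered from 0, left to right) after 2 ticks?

1

.1.111...1..
111.11.1.1..
position 5 holds 1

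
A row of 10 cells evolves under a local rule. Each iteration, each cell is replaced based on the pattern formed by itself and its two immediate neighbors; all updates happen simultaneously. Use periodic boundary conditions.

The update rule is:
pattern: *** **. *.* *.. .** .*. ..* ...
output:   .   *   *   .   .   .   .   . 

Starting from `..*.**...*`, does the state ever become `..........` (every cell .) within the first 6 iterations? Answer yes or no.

yes

...*.*....
....*.....
..........
all cells are . at iteration 3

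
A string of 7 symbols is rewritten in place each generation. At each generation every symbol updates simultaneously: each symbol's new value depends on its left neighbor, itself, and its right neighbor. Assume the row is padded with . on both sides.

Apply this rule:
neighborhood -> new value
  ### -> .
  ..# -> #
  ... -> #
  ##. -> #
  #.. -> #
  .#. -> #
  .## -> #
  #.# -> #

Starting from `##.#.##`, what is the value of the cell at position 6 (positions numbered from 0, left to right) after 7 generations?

#

#######
#.....#
#######  (repeats generation 1; period 2)
generation 7: #######
position 6 holds #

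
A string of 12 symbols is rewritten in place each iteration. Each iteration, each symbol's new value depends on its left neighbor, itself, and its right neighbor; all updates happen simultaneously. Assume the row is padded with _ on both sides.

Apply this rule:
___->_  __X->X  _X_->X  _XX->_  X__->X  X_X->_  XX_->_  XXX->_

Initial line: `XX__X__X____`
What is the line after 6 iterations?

_X__________

__XXXXXXX___
_X_______X__
XXX_____XXX_
___X___X___X
__XXX_XXX_XX
_X__________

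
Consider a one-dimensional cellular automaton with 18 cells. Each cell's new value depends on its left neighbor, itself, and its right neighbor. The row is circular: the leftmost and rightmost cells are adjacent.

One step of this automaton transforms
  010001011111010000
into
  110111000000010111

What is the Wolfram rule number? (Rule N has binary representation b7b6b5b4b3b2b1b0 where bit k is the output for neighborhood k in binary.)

7

position 8: 111 → 0  (bit 7 = 0)
position 11: 110 → 0  (bit 6 = 0)
position 6: 101 → 0  (bit 5 = 0)
position 2: 100 → 0  (bit 4 = 0)
position 7: 011 → 0  (bit 3 = 0)
position 1: 010 → 1  (bit 2 = 1)
position 0: 001 → 1  (bit 1 = 1)
position 3: 000 → 1  (bit 0 = 1)
bits b7..b0 = 00000111 = 7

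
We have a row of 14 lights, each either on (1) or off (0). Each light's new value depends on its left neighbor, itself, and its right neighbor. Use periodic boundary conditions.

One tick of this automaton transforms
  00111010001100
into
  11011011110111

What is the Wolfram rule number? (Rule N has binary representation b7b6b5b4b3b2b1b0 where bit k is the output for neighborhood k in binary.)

position 3: 111 → 1  (bit 7 = 1)
position 4: 110 → 1  (bit 6 = 1)
position 5: 101 → 0  (bit 5 = 0)
position 7: 100 → 1  (bit 4 = 1)
position 2: 011 → 0  (bit 3 = 0)
position 6: 010 → 1  (bit 2 = 1)
position 1: 001 → 1  (bit 1 = 1)
position 0: 000 → 1  (bit 0 = 1)
bits b7..b0 = 11010111 = 215

215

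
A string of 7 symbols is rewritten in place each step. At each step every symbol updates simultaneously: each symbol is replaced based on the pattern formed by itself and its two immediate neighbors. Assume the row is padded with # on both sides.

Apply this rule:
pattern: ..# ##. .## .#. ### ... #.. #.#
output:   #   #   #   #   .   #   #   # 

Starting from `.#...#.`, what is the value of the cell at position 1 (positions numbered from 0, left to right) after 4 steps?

step 1: #######
step 2: .......
step 3: #######  (repeats step 1; period 2)
step 4: .......
position 1 holds .

.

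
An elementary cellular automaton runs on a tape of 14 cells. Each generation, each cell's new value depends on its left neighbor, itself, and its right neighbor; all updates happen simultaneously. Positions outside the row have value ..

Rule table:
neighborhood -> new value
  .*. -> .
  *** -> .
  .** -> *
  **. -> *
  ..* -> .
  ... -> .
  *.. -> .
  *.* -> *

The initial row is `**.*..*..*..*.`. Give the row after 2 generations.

*.*...........

***...........
*.*...........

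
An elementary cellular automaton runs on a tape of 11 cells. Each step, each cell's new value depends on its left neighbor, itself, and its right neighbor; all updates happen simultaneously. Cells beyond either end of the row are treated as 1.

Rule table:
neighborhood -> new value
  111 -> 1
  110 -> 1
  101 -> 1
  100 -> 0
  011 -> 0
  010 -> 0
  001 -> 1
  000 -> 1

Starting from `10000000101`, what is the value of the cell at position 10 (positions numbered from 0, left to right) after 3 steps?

step 1: 10111111010
step 2: 11011111101
step 3: 11101111110
position 10 holds 0

0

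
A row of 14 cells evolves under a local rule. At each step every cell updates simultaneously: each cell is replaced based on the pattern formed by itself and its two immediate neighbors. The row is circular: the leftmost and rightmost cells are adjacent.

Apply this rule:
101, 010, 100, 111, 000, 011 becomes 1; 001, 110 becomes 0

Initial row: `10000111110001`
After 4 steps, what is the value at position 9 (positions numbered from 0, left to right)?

01110111101101
11101111011011
11011110110111
10111101101111
position 9 holds 0

0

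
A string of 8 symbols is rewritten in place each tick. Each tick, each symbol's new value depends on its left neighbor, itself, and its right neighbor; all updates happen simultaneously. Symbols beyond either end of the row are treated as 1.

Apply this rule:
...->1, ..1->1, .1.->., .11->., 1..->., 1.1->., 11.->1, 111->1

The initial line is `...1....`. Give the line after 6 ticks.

.11..111
..1.1.11
.1.....1
...1111.
.11.111.
..1..11.

..1..11.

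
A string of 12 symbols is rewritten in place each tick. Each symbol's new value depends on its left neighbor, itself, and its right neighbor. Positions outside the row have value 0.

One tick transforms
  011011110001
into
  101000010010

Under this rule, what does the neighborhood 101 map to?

0

At position 3 the neighborhood is 101; the next row has 0 there.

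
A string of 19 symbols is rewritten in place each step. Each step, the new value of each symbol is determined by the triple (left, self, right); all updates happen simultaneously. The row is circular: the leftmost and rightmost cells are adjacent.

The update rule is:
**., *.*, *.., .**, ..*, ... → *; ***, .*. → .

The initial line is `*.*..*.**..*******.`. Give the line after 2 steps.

*.*****....********

step 1: .*.**.******.....**
step 2: *.*****....********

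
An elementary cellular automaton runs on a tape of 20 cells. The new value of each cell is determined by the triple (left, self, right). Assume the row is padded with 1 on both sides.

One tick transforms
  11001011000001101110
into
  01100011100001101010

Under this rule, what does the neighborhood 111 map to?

At position 0 the neighborhood is 111; the next row has 0 there.

0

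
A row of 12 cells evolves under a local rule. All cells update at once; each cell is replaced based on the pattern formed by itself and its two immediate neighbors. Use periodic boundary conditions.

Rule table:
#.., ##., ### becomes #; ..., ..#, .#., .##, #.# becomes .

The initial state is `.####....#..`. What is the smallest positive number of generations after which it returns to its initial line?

12

generation 1: ..####....#.
generation 2: ...####....#
generation 3: #...####....
generation 4: .#...####...
generation 5: ..#...####..
generation 6: ...#...####.
generation 7: ....#...####
generation 8: #....#...###
generation 9: ##....#...##
generation 10: ###....#...#
generation 11: ####....#...
generation 12: .####....#..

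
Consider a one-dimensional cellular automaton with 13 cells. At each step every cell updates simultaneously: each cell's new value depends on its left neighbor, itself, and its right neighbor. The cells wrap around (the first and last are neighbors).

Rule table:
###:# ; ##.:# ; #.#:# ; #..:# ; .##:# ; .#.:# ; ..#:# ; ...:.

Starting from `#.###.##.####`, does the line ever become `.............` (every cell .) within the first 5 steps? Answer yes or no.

step 1: #############
step 2: #############  (fixed point — unchanged through step 5)
step 5 is #############, still not uniform .

no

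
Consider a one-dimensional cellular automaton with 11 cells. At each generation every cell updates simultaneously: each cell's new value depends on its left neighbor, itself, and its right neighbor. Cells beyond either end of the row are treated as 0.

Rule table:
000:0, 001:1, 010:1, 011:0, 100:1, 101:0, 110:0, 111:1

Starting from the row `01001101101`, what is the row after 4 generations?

11110000001
01101000011
10001100100
11010011110

11010011110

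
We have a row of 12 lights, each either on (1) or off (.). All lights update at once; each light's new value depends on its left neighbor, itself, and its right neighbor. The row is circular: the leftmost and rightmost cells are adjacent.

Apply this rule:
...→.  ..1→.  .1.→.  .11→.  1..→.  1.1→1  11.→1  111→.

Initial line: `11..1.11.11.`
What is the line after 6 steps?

.1...1.11.11
1.....1.11.1
1......1.11.
........1.11
.........1.1
..........1.

..........1.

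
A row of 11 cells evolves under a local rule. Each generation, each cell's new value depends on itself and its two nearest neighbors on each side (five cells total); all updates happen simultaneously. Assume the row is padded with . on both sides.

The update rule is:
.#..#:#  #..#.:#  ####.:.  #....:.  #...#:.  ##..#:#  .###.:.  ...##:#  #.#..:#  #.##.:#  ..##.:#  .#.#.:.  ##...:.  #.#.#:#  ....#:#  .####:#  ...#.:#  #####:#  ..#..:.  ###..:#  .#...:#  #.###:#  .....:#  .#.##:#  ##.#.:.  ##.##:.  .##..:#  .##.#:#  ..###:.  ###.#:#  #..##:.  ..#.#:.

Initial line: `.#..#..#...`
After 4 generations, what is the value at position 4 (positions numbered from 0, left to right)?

#

generation 1: #.##.##.#.#
generation 2: .###.##.#.#
generation 3: #..#.##.#.#
generation 4: .##.###.#.#
position 4 holds #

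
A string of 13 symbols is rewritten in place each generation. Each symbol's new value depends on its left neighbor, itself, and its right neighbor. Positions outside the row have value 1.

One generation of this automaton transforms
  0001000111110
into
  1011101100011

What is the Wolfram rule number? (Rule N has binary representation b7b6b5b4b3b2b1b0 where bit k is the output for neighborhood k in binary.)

position 8: 111 → 0  (bit 7 = 0)
position 11: 110 → 1  (bit 6 = 1)
position 12: 101 → 1  (bit 5 = 1)
position 0: 100 → 1  (bit 4 = 1)
position 7: 011 → 1  (bit 3 = 1)
position 3: 010 → 1  (bit 2 = 1)
position 2: 001 → 1  (bit 1 = 1)
position 1: 000 → 0  (bit 0 = 0)
bits b7..b0 = 01111110 = 126

126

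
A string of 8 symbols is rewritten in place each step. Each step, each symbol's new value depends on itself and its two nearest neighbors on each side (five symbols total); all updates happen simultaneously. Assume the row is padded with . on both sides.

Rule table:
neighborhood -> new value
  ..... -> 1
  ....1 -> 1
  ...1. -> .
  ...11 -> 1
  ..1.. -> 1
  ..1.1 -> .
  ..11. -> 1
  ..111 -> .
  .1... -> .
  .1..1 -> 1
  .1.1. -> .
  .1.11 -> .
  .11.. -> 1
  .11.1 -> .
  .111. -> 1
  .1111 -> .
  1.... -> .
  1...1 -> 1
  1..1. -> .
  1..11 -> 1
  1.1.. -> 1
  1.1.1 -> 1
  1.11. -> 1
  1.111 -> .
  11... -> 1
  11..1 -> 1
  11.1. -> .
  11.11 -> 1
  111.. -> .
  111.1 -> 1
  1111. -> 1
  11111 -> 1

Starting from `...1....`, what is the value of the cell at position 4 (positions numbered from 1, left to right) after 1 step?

11.1..11
position 4 holds 1

1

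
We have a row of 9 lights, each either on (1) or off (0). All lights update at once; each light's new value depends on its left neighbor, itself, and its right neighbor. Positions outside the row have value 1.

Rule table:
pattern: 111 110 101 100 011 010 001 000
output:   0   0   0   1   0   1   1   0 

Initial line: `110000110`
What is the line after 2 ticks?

001001000
111111101

111111101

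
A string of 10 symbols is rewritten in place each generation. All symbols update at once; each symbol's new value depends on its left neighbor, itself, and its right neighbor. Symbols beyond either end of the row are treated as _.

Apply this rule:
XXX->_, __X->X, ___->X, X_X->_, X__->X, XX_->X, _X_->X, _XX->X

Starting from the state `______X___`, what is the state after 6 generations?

XXXXXXXXXX
X________X
XXXXXXXXXX  (repeats generation 1; period 2)
generation 6: X________X

X________X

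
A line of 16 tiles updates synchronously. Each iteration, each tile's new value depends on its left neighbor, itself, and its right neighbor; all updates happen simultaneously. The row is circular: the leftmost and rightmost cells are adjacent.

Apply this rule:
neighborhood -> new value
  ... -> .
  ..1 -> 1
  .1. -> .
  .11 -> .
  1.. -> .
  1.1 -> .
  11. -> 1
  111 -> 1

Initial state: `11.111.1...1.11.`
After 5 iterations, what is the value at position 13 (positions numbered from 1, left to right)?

.

.1..11....1...1.
1..1.1...1...1..
..1.....1...1..1
.1.....1...1..1.
1.....1...1..1..
position 13 holds .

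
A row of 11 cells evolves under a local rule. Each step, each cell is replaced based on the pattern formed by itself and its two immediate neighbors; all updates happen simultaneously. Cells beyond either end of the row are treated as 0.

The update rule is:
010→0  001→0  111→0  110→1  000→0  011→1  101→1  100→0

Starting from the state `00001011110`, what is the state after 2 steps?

00000110000

00000110010
00000110000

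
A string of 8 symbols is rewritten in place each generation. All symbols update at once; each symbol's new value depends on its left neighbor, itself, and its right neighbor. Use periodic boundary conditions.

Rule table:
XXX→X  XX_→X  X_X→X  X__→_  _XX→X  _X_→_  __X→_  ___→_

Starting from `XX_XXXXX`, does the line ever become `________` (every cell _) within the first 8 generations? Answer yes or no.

no

generation 1: XXXXXXXX
generation 2: XXXXXXXX  (fixed point — unchanged through generation 8)
generation 8 is XXXXXXXX, still not uniform _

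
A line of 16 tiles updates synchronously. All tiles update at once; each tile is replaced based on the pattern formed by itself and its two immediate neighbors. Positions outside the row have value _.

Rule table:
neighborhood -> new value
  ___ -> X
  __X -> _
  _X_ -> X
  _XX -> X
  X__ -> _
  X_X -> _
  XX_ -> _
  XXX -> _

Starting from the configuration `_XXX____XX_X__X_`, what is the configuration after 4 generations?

_X___XX_X__X__X_
_X_X_X__X__X__X_
_X_X_X__X__X__X_  (fixed point — unchanged through generation 4)

_X_X_X__X__X__X_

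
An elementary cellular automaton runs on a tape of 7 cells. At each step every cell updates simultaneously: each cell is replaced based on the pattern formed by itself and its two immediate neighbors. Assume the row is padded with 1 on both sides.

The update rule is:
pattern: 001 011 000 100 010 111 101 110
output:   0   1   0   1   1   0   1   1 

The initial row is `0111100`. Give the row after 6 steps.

1100100

1100110
0110111
1111100
0000110
1000111
1100100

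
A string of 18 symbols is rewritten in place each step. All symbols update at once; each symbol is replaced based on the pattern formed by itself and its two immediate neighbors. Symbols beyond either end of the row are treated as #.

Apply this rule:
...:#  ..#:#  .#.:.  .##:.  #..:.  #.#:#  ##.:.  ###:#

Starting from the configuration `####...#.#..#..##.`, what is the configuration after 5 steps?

###..##.#..#..#..#
##..#..#..#..#..#.
#..#..#..#..#..#.#
..#..#..#..#..#.#.
.#..#..#..#..#.#.#

.#..#..#..#..#.#.#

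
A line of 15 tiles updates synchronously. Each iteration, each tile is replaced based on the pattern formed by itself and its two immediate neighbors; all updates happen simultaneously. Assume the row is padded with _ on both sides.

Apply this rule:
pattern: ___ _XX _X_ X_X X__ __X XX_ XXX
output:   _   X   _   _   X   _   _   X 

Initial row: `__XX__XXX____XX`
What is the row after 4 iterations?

________X___X__

iteration 1: __X_X_XX_X___X_
iteration 2: ______X___X___X
iteration 3: _______X___X___
iteration 4: ________X___X__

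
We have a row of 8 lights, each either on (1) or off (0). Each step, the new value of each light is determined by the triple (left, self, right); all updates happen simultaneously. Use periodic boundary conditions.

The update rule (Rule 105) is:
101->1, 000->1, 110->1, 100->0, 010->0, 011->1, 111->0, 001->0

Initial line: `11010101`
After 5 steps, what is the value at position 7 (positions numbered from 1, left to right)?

1

01101011
11110111
00011100
11010101  (repeats step 0; period 4)
step 5: 01101011
position 7 holds 1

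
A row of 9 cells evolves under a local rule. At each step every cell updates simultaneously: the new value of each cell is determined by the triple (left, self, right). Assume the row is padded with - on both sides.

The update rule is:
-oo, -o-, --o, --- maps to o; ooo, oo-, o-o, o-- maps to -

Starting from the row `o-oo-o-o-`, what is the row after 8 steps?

o-o-o-o-o

step 1: o-o--o-o-
step 2: o-o-oo-o-
step 3: o-o-o--o-
step 4: o-o-o-oo-
step 5: o-o-o-o--
step 6: o-o-o-o-o
step 7: o-o-o-o-o  (fixed point — unchanged through step 8)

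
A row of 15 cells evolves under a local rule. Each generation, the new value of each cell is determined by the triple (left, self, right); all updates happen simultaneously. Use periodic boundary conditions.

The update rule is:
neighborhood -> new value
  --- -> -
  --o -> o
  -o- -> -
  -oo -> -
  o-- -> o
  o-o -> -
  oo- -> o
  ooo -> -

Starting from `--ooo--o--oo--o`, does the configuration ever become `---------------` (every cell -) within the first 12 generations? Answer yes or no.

generation 1: oo--ooo-oo-ooo-
generation 2: -ooo--o--o---o-
generation 3: o--ooo-oo-o-o-o
generation 4: ooo--o--o------
generation 5: --ooo-oo-o----o
generation 6: oo--o--o--o--o-
generation 7: -ooo-oo-oo-oo--
generation 8: o--o--o--o--oo-
generation 9: -oo-oo-oo-oo-o-
generation 10: o-o--o--o--o--o
generation 11: o--oo-oo-oo-oo-
generation 12: -oo-o--o--o--o-
generation 12 is -oo-o--o--o--o-, still not uniform -

no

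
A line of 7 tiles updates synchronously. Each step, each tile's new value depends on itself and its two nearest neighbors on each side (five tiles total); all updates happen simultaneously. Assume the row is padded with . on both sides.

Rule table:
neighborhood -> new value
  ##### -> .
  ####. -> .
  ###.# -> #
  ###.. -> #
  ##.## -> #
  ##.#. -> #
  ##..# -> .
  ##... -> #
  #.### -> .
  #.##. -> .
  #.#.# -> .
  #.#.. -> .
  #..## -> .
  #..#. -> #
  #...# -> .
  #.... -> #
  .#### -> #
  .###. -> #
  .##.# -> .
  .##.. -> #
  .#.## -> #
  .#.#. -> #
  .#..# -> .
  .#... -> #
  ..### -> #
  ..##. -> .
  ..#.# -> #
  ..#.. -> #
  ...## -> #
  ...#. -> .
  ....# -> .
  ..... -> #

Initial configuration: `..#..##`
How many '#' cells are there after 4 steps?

..#...#
..##..#
.#.#.##
.##.#.#
count of #: 4

4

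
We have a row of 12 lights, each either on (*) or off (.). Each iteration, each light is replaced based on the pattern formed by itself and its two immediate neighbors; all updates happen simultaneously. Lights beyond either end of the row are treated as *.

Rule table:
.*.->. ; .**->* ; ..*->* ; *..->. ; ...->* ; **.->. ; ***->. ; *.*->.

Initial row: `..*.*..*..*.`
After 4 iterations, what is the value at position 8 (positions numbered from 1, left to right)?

.

.*....*..*..
...***..*..*
.***...*..**
.*...**..**.
position 8 holds .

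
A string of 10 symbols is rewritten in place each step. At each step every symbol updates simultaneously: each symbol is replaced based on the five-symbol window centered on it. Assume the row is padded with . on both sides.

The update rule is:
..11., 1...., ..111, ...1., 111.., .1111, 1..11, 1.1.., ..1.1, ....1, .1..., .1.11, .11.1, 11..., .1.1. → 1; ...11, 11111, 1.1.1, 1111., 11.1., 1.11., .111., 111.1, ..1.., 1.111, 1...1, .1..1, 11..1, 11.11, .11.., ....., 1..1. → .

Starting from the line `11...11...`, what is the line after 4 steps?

11.1..11..

1.1..1.11.
111..11..1
1.1.11....
11.1..11..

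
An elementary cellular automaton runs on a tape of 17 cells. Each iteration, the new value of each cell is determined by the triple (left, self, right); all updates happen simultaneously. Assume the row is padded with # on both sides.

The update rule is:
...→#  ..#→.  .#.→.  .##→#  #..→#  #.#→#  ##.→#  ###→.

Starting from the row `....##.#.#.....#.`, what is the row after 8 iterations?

iteration 1: ###.###.#.####..#
iteration 2: ..###.##.##..##.#
iteration 3: #.#.########.####
iteration 4: ##.##......###...
iteration 5: .#########.#.###.
iteration 6: ##.......##.##.##
iteration 7: .#######.#######.
iteration 8: ##.....###.....##

##.....###.....##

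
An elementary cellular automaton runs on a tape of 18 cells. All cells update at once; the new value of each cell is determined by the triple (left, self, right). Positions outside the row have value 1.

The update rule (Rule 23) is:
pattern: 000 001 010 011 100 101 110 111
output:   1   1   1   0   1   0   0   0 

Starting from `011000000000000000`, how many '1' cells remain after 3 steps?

15

000111111111111111
111000000000000000
000111111111111111
count of 1: 15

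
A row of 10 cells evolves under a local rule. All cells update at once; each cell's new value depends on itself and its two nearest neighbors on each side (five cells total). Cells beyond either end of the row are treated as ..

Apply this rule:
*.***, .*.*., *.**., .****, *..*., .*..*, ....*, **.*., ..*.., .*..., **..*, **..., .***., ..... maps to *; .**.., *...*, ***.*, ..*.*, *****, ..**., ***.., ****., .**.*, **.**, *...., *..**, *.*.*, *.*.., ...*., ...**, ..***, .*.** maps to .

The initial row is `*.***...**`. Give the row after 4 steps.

..**.*....
*...*.*.**
**...*..*.
..*..*****

..*..*****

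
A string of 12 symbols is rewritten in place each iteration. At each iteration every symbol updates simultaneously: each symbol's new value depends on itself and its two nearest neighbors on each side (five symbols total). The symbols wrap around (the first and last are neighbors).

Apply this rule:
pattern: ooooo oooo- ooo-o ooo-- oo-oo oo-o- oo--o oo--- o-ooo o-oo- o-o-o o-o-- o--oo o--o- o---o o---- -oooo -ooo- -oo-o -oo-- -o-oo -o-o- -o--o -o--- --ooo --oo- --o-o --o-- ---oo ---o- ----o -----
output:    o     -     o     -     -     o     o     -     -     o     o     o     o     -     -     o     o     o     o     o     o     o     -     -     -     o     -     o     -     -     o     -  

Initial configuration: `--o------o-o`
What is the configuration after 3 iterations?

-ooooo--o-o-

--o-o--o--oo
o--oo--o-ooo
-ooooo--o-o-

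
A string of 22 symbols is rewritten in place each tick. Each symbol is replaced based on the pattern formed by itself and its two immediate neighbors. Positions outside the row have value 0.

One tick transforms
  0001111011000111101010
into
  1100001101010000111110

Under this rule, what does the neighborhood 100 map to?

0

At position 10 the neighborhood is 100; the next row has 0 there.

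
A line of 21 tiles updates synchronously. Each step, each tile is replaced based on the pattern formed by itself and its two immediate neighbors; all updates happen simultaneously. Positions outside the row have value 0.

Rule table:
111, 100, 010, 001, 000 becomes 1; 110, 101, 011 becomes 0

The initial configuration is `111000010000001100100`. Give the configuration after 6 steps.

110110001011101110111

step 1: 010111111111110011111
step 2: 110011111111101101110
step 3: 001101111111000000101
step 4: 110000111110111111101
step 5: 001111011100011111001
step 6: 110110001011101110111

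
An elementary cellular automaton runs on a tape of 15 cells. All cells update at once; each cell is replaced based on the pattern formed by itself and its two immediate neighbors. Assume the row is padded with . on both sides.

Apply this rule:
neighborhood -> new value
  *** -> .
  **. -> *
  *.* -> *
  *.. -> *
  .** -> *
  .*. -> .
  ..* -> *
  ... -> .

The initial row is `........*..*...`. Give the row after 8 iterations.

*.************.

.......*.**.*..
......*.****.*.
.....*.**..**.*
....*.********.
...*.**......**
..*.****....***
.*.**..**..**.*
*.************.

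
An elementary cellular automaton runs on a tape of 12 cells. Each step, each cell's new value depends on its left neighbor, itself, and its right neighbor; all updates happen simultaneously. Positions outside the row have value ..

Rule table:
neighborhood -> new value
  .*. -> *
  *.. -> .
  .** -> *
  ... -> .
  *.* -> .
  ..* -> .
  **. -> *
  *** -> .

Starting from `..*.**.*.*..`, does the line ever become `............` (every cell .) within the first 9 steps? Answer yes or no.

no

step 1: ..*.**.*.*..  (fixed point — unchanged through step 9)
step 9 is ..*.**.*.*.., still not uniform .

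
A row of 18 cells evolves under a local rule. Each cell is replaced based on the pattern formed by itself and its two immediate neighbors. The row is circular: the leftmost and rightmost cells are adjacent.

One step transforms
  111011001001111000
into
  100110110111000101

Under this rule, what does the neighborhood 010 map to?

At position 8 the neighborhood is 010; the next row has 0 there.

0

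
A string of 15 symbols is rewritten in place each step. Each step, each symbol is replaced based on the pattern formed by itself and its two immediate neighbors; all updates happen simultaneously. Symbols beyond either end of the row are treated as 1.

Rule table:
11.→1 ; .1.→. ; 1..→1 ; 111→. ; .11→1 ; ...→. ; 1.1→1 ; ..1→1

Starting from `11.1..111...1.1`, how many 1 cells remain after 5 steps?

step 1: .11.111.11.1.11
step 2: 11111.11111.11.
step 3: ....111...11111
step 4: 1..11.11.11....
step 5: 111111111111..1
count of 1: 13

13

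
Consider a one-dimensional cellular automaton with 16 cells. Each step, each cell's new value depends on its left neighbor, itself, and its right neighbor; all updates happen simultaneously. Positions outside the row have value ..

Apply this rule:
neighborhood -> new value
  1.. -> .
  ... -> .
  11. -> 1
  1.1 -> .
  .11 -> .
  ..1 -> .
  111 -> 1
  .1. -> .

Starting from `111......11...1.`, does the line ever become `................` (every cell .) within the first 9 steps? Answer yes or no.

step 1: .11.......1.....
step 2: ..1.............
step 3: ................
all cells are . at step 3

yes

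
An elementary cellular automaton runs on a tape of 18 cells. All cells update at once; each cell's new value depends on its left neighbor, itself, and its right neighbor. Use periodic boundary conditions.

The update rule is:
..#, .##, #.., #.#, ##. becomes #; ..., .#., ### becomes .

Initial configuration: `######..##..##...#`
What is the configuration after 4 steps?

####..##....####.#

.....##########.##
#...##........####
##.####......##...
####..##....####.#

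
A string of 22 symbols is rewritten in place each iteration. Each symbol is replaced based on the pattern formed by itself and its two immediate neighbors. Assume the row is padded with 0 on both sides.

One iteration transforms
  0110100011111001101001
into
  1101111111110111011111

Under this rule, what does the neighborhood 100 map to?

At position 5 the neighborhood is 100; the next row has 1 there.

1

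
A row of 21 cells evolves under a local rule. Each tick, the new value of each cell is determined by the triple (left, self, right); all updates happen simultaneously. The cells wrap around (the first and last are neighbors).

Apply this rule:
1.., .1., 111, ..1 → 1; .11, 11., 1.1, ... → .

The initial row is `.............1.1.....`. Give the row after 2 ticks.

...........1.....1...

............11.11....
...........1.....1...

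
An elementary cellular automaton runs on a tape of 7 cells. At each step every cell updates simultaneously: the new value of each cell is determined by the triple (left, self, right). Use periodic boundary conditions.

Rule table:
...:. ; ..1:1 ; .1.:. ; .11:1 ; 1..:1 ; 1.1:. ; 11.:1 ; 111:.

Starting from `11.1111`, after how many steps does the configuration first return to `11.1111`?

.1.1...
1...1..
.1.1.11
.....11
1...111
11.11..
11.1111

7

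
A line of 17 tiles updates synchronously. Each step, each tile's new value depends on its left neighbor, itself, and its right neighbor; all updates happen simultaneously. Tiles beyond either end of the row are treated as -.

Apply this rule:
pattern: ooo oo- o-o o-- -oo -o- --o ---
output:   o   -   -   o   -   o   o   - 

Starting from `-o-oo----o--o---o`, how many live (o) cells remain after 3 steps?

7

oo---o--oooooo-oo
--o-oooo-oooo----
-oo--oo---oo-o---
count of o: 7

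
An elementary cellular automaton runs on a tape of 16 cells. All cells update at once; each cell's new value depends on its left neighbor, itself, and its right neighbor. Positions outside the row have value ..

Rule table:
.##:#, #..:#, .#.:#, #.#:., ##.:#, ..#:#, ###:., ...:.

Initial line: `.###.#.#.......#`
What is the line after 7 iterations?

iteration 1: ##.#.#.##.....##
iteration 2: ##.#.#.###...###
iteration 3: ##.#.#.#.##.##.#
iteration 4: ##.#.#.#.##.##.#  (fixed point — unchanged through iteration 7)

##.#.#.#.##.##.#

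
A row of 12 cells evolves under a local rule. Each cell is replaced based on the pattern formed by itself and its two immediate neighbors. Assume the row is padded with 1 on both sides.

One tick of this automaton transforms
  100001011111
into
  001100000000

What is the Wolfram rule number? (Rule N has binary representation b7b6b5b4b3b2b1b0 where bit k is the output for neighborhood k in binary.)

1

position 8: 111 → 0  (bit 7 = 0)
position 0: 110 → 0  (bit 6 = 0)
position 6: 101 → 0  (bit 5 = 0)
position 1: 100 → 0  (bit 4 = 0)
position 7: 011 → 0  (bit 3 = 0)
position 5: 010 → 0  (bit 2 = 0)
position 4: 001 → 0  (bit 1 = 0)
position 2: 000 → 1  (bit 0 = 1)
bits b7..b0 = 00000001 = 1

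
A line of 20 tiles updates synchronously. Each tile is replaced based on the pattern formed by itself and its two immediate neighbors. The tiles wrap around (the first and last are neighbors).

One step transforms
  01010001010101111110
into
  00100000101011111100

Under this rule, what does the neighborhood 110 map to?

At position 18 the neighborhood is 110; the next row has 0 there.

0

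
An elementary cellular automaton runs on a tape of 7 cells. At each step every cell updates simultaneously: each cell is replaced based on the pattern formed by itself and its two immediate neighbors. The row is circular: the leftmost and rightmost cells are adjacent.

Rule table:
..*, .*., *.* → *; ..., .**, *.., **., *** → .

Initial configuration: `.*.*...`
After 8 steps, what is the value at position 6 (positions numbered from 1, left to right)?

step 1: ****...
step 2: ......*
step 3: .....**
step 4: ....*..
step 5: ...**..
step 6: ..*....
step 7: .**....
step 8: *......
position 6 holds .

.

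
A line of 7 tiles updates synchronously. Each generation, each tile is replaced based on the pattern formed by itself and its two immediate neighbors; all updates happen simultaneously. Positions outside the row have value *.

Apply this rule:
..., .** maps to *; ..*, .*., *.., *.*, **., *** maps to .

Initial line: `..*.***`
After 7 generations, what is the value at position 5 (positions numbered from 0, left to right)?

....*..
.**....
.*..**.
....*..  (repeats generation 1; period 3)
generation 7: ....*..
position 5 holds .

.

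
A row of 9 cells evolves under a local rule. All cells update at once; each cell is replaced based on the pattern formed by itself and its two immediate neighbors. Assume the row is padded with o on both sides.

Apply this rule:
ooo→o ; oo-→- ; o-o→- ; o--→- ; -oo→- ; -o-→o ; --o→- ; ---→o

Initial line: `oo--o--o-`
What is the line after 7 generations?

--o-o--o-

generation 1: o---o--o-
generation 2: --o-o--o-
generation 3: --o-o--o-  (fixed point — unchanged through generation 7)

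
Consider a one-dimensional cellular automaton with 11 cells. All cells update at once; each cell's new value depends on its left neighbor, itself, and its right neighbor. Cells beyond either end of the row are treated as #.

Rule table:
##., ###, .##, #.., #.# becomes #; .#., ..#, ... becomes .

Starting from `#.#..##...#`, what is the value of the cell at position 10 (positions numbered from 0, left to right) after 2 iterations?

#

##.#.###..#
###.#####.#
position 10 holds #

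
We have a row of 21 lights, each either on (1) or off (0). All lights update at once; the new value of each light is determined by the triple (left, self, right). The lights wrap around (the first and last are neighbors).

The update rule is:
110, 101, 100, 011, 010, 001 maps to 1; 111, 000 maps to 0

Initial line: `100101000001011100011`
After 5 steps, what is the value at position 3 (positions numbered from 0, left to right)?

111111100011110110110
100000110110011111111
110001111111110000000
111011000000011000001
001111100000111100011
position 3 holds 1

1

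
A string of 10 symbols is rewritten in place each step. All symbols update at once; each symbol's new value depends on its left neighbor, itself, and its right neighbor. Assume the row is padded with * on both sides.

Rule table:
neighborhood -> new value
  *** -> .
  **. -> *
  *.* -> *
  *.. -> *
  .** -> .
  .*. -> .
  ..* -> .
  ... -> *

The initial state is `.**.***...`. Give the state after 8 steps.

**.**...**

*.**..***.
**.**...**
.**.***...  (repeats step 0; period 3)
step 8: **.**...**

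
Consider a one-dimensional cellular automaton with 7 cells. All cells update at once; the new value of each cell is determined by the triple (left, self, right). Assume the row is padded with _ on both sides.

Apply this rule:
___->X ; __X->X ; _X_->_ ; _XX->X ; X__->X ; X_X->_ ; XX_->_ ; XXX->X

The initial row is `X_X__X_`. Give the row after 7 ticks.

___XX_X
XXXX___
XXX_XXX
XX__XX_
X_XXX_X
__XX___
XXX_XXX

XXX_XXX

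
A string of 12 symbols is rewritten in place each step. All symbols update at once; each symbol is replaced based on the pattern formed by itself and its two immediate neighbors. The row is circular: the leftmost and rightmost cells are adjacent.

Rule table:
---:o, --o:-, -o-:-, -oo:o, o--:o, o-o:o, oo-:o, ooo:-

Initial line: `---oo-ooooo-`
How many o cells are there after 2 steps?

oo-oooo---oo
-ooo--ooo-o-
count of o: 7

7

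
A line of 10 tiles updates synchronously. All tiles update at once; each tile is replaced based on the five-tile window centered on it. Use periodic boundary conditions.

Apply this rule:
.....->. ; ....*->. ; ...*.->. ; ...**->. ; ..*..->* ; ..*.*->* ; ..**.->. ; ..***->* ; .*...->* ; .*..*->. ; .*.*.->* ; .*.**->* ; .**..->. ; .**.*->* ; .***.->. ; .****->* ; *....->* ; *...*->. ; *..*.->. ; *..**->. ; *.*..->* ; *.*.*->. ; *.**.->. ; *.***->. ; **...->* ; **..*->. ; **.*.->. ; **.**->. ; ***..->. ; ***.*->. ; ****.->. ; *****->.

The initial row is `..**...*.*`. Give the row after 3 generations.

....*..***
**..*..*..
....*..*..

....*..*..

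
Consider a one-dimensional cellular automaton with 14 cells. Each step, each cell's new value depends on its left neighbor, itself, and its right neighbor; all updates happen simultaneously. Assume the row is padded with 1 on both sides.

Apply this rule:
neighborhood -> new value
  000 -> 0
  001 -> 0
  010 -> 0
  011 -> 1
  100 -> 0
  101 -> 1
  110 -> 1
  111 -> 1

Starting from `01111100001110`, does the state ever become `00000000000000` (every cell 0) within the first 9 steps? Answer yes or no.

11111100001111
11111100001111  (fixed point — unchanged through step 9)
step 9 is 11111100001111, still not uniform 0

no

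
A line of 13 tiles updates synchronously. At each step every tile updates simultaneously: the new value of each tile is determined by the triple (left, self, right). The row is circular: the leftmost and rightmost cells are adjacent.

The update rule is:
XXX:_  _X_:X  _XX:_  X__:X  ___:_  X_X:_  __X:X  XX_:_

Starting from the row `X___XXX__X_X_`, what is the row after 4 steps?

XXXX_X__XX___

XX_X___XXX_X_
___XX_X____X_
__X___XX__XXX
XXXX_X__XX___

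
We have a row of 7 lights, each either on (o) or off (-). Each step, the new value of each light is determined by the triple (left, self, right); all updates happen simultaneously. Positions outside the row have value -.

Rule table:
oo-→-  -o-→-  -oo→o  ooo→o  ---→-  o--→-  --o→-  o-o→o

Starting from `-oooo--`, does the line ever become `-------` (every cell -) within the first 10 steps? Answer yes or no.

-ooo---
-oo----
-o-----
-------
all cells are - at step 4

yes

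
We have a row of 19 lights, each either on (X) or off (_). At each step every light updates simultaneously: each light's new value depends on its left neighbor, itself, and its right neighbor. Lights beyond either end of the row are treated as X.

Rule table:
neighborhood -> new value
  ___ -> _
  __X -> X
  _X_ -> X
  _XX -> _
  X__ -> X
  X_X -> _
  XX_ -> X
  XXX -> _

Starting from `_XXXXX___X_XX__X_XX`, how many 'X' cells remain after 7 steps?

step 1: _____XX_XX__XXXX___
step 2: X___X_X__XXX___XX_X
step 3: XX_XX_XXX__XX_X_X__
step 4: _X__X___XXX_X_X_XXX
step 5: _XXXXX_X__X_X_X____
step 6: _____X_XXXX_X_XX__X
step 7: X___XX____X_X__XXX_
count of X: 8

8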